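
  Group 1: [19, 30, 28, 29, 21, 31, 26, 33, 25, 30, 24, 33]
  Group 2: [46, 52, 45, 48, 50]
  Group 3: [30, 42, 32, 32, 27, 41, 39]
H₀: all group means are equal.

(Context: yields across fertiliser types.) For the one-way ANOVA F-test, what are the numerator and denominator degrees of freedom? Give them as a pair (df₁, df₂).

degrees of freedom = [2, 21]

k = 3 groups, N = 24 total
df = (k−1, N−k) = (3−1, 24−3) = (2, 21)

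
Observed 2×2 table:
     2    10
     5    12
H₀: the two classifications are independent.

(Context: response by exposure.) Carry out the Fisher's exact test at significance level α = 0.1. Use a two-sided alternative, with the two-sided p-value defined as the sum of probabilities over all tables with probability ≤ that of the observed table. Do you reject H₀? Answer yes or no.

reject H₀: no

Margins: r₁=12, r₂=17, c₁=7, c₂=22, n=29
p_obs = C(12,2)·C(17,5)/C(29,7); sum pmf over tables with pmf ≤ p_obs
p-value (two-sided) = 0.66453
At α=0.1: p ≥ α → fail to reject H₀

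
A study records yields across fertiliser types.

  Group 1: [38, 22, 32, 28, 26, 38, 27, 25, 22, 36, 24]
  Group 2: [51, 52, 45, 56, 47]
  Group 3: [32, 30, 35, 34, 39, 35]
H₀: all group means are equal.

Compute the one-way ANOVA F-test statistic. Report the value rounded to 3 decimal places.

Group means [28.91, 50.20, 34.17], grand mean 35.182
SSB = Σnᵢ(x̄ᵢ−x̄)² = 1566.730; SSW = ΣΣ(x−x̄ᵢ)² = 494.542
MSB = 1566.730/2 = 783.3652; MSW = 494.542/19 = 26.0285
F = MSB/MSW = 30.0964
df = (2, 19)

test statistic = 30.096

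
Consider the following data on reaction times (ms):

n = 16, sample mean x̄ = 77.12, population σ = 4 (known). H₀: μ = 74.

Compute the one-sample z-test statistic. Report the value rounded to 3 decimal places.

test statistic = 3.120

SE = σ/√n = 4/√16 = 1.0000
z = (x̄−μ₀)/SE = (77.12−74)/1.0000 = 3.1200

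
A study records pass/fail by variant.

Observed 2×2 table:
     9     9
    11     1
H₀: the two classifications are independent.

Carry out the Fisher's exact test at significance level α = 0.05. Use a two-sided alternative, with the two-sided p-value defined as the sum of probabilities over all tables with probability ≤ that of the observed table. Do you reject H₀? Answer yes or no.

reject H₀: yes

Margins: r₁=18, r₂=12, c₁=20, c₂=10, n=30
p_obs = C(18,9)·C(12,11)/C(30,20); sum pmf over tables with pmf ≤ p_obs
p-value (two-sided) = 0.02353
At α=0.05: p < α → reject H₀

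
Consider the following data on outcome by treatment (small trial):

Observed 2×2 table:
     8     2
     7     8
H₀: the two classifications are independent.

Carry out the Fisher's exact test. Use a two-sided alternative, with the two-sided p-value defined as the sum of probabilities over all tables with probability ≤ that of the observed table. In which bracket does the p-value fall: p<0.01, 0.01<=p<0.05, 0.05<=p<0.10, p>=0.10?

p-value bracket: p>=0.10

Margins: r₁=10, r₂=15, c₁=15, c₂=10, n=25
p_obs = C(10,8)·C(15,7)/C(25,15); sum pmf over tables with pmf ≤ p_obs
p-value (two-sided) = 0.21071
→ bracket: p>=0.10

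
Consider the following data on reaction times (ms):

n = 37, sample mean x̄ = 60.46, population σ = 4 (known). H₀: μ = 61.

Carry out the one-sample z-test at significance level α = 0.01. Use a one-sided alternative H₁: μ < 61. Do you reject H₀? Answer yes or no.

SE = σ/√n = 4/√37 = 0.6576
z = (x̄−μ₀)/SE = (60.46−61)/0.6576 = -0.8212
p-value (one-sided, H₁ less) = 0.20577
At α=0.01: p ≥ α → fail to reject H₀

reject H₀: no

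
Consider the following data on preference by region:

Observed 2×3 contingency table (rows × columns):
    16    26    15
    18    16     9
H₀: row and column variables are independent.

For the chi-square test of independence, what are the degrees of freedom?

df = (r−1)(c−1) = (2−1)·(3−1) = 2

degrees of freedom = 2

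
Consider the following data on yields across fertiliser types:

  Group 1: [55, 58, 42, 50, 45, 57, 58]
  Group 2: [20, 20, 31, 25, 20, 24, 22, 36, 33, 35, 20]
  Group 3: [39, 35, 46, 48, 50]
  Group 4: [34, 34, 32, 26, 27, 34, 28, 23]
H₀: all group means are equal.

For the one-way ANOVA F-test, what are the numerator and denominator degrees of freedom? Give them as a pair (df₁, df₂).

degrees of freedom = [3, 27]

k = 4 groups, N = 31 total
df = (k−1, N−k) = (4−1, 31−4) = (3, 27)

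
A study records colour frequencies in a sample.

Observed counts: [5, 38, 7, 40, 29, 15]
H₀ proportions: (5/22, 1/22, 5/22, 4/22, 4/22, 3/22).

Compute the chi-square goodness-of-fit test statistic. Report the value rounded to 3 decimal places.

n = 134; E_i = n·p_i = [30.45, 6.09, 30.45, 24.36, 24.36, 18.27]
χ² = (5−30.45)²/30.45 + (38−6.09)²/6.09 + (7−30.45)²/30.45 + (40−24.36)²/24.36 + (29−24.36)²/24.36 + (15−18.27)²/18.27 = 218.0082
df = 5

test statistic = 218.008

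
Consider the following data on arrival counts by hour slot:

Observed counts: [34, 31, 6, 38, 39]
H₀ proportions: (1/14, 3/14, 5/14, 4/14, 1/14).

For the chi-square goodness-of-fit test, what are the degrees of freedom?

df = k − 1 = 5 − 1 = 4

degrees of freedom = 4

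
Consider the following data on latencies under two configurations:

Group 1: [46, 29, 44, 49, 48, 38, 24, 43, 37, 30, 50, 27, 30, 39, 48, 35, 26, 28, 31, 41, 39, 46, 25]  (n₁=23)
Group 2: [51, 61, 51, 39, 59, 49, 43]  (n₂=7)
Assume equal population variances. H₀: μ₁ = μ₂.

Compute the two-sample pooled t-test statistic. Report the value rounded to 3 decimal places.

x̄₁=37.087, s₁=8.644, n₁=23
x̄₂=50.429, s₂=7.892, n₂=7
s_p² = [22·8.644² + 6·7.892²]/28 = 72.0550
SE = √(s_p²·(1/23+1/7)) = 3.6642
t = (37.087−50.429)/3.6642 = -3.6411
df = 28

test statistic = -3.641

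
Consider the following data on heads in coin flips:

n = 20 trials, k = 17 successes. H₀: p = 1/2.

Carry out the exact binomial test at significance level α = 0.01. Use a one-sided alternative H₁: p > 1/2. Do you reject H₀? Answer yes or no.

Exact binomial: n=20, k=17, p₀=1/2=0.5000
P(X≥17) from Σ C(n,i)·p₀^i·(1−p₀)^(n−i)
p-value (one-sided, H₁ greater) = 0.00129
At α=0.01: p < α → reject H₀

reject H₀: yes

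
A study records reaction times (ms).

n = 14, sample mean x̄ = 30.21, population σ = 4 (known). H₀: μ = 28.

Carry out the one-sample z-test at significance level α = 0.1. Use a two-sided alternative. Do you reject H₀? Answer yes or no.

reject H₀: yes

SE = σ/√n = 4/√14 = 1.0690
z = (x̄−μ₀)/SE = (30.21−28)/1.0690 = 2.0673
p-value (two-sided) = 0.03871
At α=0.1: p < α → reject H₀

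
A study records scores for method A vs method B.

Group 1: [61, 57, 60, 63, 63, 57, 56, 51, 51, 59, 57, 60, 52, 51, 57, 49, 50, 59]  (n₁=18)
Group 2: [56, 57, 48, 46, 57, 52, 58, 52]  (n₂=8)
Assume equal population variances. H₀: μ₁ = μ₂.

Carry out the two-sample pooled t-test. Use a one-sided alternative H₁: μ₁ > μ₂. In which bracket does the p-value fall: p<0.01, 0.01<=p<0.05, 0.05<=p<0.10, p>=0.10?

p-value bracket: 0.05<=p<0.10

x̄₁=56.278, s₁=4.548, n₁=18
x̄₂=53.250, s₂=4.496, n₂=8
s_p² = [17·4.548² + 7·4.496²]/24 = 20.5463
SE = √(s_p²·(1/18+1/8)) = 1.9261
t = (56.278−53.250)/1.9261 = 1.5720
df = 24
p-value (one-sided, H₁ greater) = 0.06452
→ bracket: 0.05<=p<0.10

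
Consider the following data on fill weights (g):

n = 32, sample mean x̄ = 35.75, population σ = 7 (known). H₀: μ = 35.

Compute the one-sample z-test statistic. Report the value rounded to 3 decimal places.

SE = σ/√n = 7/√32 = 1.2374
z = (x̄−μ₀)/SE = (35.75−35)/1.2374 = 0.6061

test statistic = 0.606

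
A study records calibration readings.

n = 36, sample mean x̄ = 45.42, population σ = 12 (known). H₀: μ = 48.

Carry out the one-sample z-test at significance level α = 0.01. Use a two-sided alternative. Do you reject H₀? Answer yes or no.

SE = σ/√n = 12/√36 = 2.0000
z = (x̄−μ₀)/SE = (45.42−48)/2.0000 = -1.2900
p-value (two-sided) = 0.19705
At α=0.01: p ≥ α → fail to reject H₀

reject H₀: no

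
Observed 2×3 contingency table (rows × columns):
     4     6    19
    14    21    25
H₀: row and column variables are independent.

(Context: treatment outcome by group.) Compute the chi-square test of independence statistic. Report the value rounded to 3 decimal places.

test statistic = 4.449

Row totals [29, 60], col totals [18, 27, 44], n=89
χ² = (4−5.87)²/5.87 + (6−8.80)²/8.80 + (19−14.34)²/14.34 + (14−12.13)²/12.13 + (21−18.20)²/18.20 + (25−29.66)²/29.66 = 4.4491
df = 2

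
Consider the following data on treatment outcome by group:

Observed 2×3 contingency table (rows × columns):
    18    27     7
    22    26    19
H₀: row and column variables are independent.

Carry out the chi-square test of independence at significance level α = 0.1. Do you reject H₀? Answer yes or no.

Row totals [52, 67], col totals [40, 53, 26], n=119
χ² = (18−17.48)²/17.48 + (27−23.16)²/23.16 + (7−11.36)²/11.36 + (22−22.52)²/22.52 + (26−29.84)²/29.84 + (19−14.64)²/14.64 = 4.1322
df = 2
p-value (upper-tail) = 0.12668
At α=0.1: p ≥ α → fail to reject H₀

reject H₀: no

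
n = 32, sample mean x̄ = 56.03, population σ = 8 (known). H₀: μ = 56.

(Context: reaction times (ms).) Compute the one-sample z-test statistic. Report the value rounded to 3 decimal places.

test statistic = 0.021

SE = σ/√n = 8/√32 = 1.4142
z = (x̄−μ₀)/SE = (56.03−56)/1.4142 = 0.0212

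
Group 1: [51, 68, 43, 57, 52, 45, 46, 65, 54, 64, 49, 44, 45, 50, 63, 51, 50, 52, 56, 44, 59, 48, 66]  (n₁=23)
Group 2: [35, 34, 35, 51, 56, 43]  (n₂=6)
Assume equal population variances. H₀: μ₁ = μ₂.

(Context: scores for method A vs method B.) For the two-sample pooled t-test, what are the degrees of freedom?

df = n₁ + n₂ − 2 = 23 + 6 − 2 = 27

degrees of freedom = 27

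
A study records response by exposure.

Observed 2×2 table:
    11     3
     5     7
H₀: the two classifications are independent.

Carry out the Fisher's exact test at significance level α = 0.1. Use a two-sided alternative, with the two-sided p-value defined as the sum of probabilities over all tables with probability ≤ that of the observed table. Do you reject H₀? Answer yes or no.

reject H₀: no

Margins: r₁=14, r₂=12, c₁=16, c₂=10, n=26
p_obs = C(14,11)·C(12,5)/C(26,16); sum pmf over tables with pmf ≤ p_obs
p-value (two-sided) = 0.10537
At α=0.1: p ≥ α → fail to reject H₀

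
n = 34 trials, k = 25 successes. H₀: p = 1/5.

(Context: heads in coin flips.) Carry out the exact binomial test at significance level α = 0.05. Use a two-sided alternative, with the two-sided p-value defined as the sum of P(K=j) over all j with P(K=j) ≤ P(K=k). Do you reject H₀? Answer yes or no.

Exact binomial: n=34, k=25, p₀=1/5=0.2000
P(X=j) = C(n,j)·p₀^j·(1−p₀)^(n−j); p = Σ P(X=j) over j with P(X=j) ≤ P(X=25)
p-value (two-sided) = 0.00000
At α=0.05: p < α → reject H₀

reject H₀: yes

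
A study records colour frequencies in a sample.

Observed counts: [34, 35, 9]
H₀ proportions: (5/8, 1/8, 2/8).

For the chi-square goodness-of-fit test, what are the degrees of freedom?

df = k − 1 = 3 − 1 = 2

degrees of freedom = 2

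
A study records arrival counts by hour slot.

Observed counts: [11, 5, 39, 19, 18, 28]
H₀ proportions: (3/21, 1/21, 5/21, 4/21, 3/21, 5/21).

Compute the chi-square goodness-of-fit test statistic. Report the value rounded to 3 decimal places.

n = 120; E_i = n·p_i = [17.14, 5.71, 28.57, 22.86, 17.14, 28.57]
χ² = (11−17.14)²/17.14 + (5−5.71)²/5.71 + (39−28.57)²/28.57 + (19−22.86)²/22.86 + (18−17.14)²/17.14 + (28−28.57)²/28.57 = 6.8021
df = 5

test statistic = 6.802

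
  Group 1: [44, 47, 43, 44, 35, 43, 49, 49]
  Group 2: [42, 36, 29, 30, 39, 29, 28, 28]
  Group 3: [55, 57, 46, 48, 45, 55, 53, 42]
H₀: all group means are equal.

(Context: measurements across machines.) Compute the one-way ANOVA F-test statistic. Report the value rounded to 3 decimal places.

test statistic = 23.205

Group means [44.25, 32.62, 50.12], grand mean 42.333
SSB = Σnᵢ(x̄ᵢ−x̄)² = 1269.083; SSW = ΣΣ(x−x̄ᵢ)² = 574.250
MSB = 1269.083/2 = 634.5417; MSW = 574.250/21 = 27.3452
F = MSB/MSW = 23.2048
df = (2, 21)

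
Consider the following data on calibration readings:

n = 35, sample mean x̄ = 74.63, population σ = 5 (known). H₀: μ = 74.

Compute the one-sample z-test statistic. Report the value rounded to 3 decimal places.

SE = σ/√n = 5/√35 = 0.8452
z = (x̄−μ₀)/SE = (74.63−74)/0.8452 = 0.7454

test statistic = 0.745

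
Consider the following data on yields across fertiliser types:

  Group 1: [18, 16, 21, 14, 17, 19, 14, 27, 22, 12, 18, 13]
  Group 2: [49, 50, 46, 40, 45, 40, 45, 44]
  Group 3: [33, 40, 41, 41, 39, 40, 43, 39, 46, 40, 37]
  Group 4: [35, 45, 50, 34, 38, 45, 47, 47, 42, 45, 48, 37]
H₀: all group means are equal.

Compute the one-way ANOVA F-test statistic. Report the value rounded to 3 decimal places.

test statistic = 96.556

Group means [17.58, 44.88, 39.91, 42.75], grand mean 35.395
SSB = Σnᵢ(x̄ᵢ−x̄)² = 5399.328; SSW = ΣΣ(x−x̄ᵢ)² = 726.951
MSB = 5399.328/3 = 1799.7761; MSW = 726.951/39 = 18.6398
F = MSB/MSW = 96.5557
df = (3, 39)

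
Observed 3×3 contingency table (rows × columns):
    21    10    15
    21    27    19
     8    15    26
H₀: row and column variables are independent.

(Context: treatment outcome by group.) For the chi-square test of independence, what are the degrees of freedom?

df = (r−1)(c−1) = (3−1)·(3−1) = 4

degrees of freedom = 4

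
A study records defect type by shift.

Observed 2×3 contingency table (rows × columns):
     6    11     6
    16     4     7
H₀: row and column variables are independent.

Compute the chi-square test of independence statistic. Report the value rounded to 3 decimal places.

test statistic = 7.618

Row totals [23, 27], col totals [22, 15, 13], n=50
χ² = (6−10.12)²/10.12 + (11−6.90)²/6.90 + (6−5.98)²/5.98 + (16−11.88)²/11.88 + (4−8.10)²/8.10 + (7−7.02)²/7.02 = 7.6178
df = 2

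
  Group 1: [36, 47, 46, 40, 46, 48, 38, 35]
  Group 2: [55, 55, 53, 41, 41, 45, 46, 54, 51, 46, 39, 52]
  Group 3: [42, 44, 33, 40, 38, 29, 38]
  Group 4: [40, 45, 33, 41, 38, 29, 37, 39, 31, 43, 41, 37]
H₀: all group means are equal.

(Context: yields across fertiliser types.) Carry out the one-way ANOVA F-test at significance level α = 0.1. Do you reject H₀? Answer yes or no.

reject H₀: yes

Group means [42.00, 48.17, 37.71, 37.83], grand mean 41.846
SSB = Σnᵢ(x̄ᵢ−x̄)² = 792.315; SSW = ΣΣ(x−x̄ᵢ)² = 992.762
MSB = 792.315/3 = 264.1050; MSW = 992.762/35 = 28.3646
F = MSB/MSW = 9.3111
df = (3, 35)
p-value (upper-tail) = 0.00012
At α=0.1: p < α → reject H₀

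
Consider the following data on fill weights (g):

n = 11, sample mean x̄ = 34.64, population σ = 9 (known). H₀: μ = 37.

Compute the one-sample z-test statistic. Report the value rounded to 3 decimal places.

test statistic = -0.870

SE = σ/√n = 9/√11 = 2.7136
z = (x̄−μ₀)/SE = (34.64−37)/2.7136 = -0.8697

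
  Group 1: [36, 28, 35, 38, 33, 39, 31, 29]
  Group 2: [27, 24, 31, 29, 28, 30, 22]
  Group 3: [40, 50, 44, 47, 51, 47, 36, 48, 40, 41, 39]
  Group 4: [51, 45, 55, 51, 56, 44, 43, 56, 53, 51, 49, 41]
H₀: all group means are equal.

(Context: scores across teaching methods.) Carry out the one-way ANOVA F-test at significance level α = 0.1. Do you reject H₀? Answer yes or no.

Group means [33.62, 27.29, 43.91, 49.58], grand mean 40.474
SSB = Σnᵢ(x̄ᵢ−x̄)² = 2718.344; SSW = ΣΣ(x−x̄ᵢ)² = 727.129
MSB = 2718.344/3 = 906.1148; MSW = 727.129/34 = 21.3862
F = MSB/MSW = 42.3692
df = (3, 34)
p-value (upper-tail) = 0.00000
At α=0.1: p < α → reject H₀

reject H₀: yes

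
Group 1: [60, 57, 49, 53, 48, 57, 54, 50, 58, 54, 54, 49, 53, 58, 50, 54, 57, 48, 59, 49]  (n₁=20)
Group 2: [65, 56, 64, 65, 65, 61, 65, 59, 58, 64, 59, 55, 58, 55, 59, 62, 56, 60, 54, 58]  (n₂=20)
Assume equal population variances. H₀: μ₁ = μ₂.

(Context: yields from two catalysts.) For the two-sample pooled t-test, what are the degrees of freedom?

degrees of freedom = 38

df = n₁ + n₂ − 2 = 20 + 20 − 2 = 38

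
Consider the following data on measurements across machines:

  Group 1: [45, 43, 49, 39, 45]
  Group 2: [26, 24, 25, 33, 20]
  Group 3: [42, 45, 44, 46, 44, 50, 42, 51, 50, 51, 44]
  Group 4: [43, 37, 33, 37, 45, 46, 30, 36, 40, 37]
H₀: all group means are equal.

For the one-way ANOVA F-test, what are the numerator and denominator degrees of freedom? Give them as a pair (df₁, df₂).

k = 4 groups, N = 31 total
df = (k−1, N−k) = (4−1, 31−4) = (3, 27)

degrees of freedom = [3, 27]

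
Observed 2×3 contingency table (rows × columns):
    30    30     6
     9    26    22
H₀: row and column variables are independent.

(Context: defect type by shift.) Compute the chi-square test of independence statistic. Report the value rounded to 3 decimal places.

Row totals [66, 57], col totals [39, 56, 28], n=123
χ² = (30−20.93)²/20.93 + (30−30.05)²/30.05 + (6−15.02)²/15.02 + (9−18.07)²/18.07 + (26−25.95)²/25.95 + (22−12.98)²/12.98 = 20.1858
df = 2

test statistic = 20.186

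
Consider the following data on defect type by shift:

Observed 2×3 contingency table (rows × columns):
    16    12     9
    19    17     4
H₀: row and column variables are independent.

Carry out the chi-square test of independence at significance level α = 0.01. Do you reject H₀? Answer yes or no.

Row totals [37, 40], col totals [35, 29, 13], n=77
χ² = (16−16.82)²/16.82 + (12−13.94)²/13.94 + (9−6.25)²/6.25 + (19−18.18)²/18.18 + (17−15.06)²/15.06 + (4−6.75)²/6.75 = 2.9299
df = 2
p-value (upper-tail) = 0.23109
At α=0.01: p ≥ α → fail to reject H₀

reject H₀: no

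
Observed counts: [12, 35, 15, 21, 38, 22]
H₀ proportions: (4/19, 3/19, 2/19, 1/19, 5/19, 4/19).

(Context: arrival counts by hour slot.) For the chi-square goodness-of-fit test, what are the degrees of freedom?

df = k − 1 = 6 − 1 = 5

degrees of freedom = 5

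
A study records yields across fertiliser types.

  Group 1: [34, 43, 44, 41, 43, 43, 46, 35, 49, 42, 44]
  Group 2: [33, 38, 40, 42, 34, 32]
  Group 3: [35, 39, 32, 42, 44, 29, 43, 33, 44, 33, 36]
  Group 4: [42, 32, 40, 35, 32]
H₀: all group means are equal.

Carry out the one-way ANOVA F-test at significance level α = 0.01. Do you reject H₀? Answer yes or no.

Group means [42.18, 36.50, 37.27, 36.20], grand mean 38.606
SSB = Σnᵢ(x̄ᵢ−x̄)² = 215.761; SSW = ΣΣ(x−x̄ᵢ)² = 646.118
MSB = 215.761/3 = 71.9202; MSW = 646.118/29 = 22.2799
F = MSB/MSW = 3.2280
df = (3, 29)
p-value (upper-tail) = 0.03683
At α=0.01: p ≥ α → fail to reject H₀

reject H₀: no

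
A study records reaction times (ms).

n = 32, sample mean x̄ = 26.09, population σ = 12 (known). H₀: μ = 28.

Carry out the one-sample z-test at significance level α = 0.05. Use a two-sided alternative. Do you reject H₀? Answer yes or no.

SE = σ/√n = 12/√32 = 2.1213
z = (x̄−μ₀)/SE = (26.09−28)/2.1213 = -0.9004
p-value (two-sided) = 0.36792
At α=0.05: p ≥ α → fail to reject H₀

reject H₀: no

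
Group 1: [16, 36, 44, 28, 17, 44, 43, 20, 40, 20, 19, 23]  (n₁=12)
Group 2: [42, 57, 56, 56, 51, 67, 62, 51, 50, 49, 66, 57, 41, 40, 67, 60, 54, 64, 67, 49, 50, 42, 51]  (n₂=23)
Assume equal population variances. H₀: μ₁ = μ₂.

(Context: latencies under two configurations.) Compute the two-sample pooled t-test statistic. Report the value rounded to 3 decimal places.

x̄₁=29.167, s₁=11.392, n₁=12
x̄₂=54.304, s₂=8.626, n₂=23
s_p² = [11·11.392² + 22·8.626²]/33 = 92.8647
SE = √(s_p²·(1/12+1/23)) = 3.4317
t = (29.167−54.304)/3.4317 = -7.3252
df = 33

test statistic = -7.325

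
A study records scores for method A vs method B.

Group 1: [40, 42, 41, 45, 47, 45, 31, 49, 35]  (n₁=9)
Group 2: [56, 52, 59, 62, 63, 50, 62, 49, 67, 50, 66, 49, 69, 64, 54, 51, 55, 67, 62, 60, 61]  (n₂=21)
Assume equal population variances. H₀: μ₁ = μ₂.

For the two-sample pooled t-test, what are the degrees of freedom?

df = n₁ + n₂ − 2 = 9 + 21 − 2 = 28

degrees of freedom = 28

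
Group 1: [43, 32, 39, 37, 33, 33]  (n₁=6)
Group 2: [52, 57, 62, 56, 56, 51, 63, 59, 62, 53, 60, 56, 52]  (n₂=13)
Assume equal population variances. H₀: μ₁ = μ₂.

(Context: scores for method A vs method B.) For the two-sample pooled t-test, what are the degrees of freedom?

degrees of freedom = 17

df = n₁ + n₂ − 2 = 6 + 13 − 2 = 17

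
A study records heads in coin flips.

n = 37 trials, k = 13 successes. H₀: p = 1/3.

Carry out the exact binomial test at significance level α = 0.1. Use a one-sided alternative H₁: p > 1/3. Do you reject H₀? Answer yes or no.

reject H₀: no

Exact binomial: n=37, k=13, p₀=1/3=0.3333
P(X≥13) from Σ C(n,i)·p₀^i·(1−p₀)^(n−i)
p-value (one-sided, H₁ greater) = 0.46910
At α=0.1: p ≥ α → fail to reject H₀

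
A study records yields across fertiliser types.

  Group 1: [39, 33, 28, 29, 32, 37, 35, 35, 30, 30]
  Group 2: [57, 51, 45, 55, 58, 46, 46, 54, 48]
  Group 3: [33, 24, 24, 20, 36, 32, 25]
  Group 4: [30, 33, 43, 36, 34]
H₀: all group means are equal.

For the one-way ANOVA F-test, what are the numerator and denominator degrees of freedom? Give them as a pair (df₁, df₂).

k = 4 groups, N = 31 total
df = (k−1, N−k) = (4−1, 31−4) = (3, 27)

degrees of freedom = [3, 27]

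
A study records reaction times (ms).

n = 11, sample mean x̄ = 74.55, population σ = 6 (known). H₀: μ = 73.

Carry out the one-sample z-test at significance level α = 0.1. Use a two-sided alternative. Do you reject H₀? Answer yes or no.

reject H₀: no

SE = σ/√n = 6/√11 = 1.8091
z = (x̄−μ₀)/SE = (74.55−73)/1.8091 = 0.8568
p-value (two-sided) = 0.39156
At α=0.1: p ≥ α → fail to reject H₀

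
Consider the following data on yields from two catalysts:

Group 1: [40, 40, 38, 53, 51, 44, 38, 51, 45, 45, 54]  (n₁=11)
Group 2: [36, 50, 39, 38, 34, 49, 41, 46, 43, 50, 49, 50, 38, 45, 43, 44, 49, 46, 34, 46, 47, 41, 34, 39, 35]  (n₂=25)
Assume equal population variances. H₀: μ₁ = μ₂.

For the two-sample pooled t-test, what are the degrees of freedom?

degrees of freedom = 34

df = n₁ + n₂ − 2 = 11 + 25 − 2 = 34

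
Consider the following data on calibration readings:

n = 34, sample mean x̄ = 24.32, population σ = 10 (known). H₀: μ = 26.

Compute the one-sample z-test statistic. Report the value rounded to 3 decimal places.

SE = σ/√n = 10/√34 = 1.7150
z = (x̄−μ₀)/SE = (24.32−26)/1.7150 = -0.9796

test statistic = -0.980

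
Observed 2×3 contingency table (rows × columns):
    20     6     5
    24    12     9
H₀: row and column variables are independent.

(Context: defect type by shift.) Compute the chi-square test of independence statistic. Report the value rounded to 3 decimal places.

test statistic = 0.960

Row totals [31, 45], col totals [44, 18, 14], n=76
χ² = (20−17.95)²/17.95 + (6−7.34)²/7.34 + (5−5.71)²/5.71 + (24−26.05)²/26.05 + (12−10.66)²/10.66 + (9−8.29)²/8.29 = 0.9601
df = 2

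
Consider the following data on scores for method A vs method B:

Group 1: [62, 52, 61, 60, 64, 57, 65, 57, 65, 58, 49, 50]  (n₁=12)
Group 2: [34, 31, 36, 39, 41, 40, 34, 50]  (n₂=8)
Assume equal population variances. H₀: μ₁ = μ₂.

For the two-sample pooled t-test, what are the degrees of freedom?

df = n₁ + n₂ − 2 = 12 + 8 − 2 = 18

degrees of freedom = 18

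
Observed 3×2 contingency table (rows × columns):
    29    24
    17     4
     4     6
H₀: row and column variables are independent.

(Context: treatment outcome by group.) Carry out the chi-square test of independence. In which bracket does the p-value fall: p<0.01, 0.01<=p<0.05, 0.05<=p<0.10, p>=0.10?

p-value bracket: 0.01<=p<0.05

Row totals [53, 21, 10], col totals [50, 34], n=84
χ² = (29−31.55)²/31.55 + (24−21.45)²/21.45 + (17−12.50)²/12.50 + (4−8.50)²/8.50 + (4−5.95)²/5.95 + (6−4.05)²/4.05 = 6.0928
df = 2
p-value (upper-tail) = 0.04753
→ bracket: 0.01<=p<0.05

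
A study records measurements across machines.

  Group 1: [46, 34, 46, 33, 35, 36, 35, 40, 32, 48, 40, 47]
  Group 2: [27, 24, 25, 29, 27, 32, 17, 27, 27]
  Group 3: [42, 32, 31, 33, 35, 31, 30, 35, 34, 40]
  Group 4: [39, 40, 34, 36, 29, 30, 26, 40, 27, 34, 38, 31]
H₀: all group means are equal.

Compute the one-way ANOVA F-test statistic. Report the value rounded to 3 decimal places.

test statistic = 12.368

Group means [39.33, 26.11, 34.30, 33.67], grand mean 33.814
SSB = Σnᵢ(x̄ᵢ−x̄)² = 902.189; SSW = ΣΣ(x−x̄ᵢ)² = 948.322
MSB = 902.189/3 = 300.7298; MSW = 948.322/39 = 24.3160
F = MSB/MSW = 12.3676
df = (3, 39)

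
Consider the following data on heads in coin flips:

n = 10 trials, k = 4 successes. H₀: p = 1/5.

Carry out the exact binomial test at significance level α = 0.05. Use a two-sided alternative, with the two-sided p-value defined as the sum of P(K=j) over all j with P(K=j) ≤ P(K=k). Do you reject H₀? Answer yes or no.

reject H₀: no

Exact binomial: n=10, k=4, p₀=1/5=0.2000
P(X=j) = C(n,j)·p₀^j·(1−p₀)^(n−j); p = Σ P(X=j) over j with P(X=j) ≤ P(X=4)
p-value (two-sided) = 0.12087
At α=0.05: p ≥ α → fail to reject H₀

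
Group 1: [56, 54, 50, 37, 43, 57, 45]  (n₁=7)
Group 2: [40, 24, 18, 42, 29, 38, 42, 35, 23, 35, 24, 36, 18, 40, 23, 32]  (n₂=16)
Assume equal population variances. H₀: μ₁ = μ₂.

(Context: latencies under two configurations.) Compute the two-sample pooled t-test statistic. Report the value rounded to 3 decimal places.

test statistic = 4.753

x̄₁=48.857, s₁=7.471, n₁=7
x̄₂=31.188, s₂=8.479, n₂=16
s_p² = [6·7.471² + 15·8.479²]/21 = 67.2997
SE = √(s_p²·(1/7+1/16)) = 3.7176
t = (48.857−31.188)/3.7176 = 4.7530
df = 21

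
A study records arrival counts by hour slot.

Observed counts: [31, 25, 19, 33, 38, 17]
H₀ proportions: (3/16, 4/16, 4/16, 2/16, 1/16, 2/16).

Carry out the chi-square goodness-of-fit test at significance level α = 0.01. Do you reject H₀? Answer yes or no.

reject H₀: yes

n = 163; E_i = n·p_i = [30.56, 40.75, 40.75, 20.38, 10.19, 20.38]
χ² = (31−30.56)²/30.56 + (25−40.75)²/40.75 + (19−40.75)²/40.75 + (33−20.38)²/20.38 + (38−10.19)²/10.19 + (17−20.38)²/20.38 = 102.0143
df = 5
p-value (upper-tail) = 0.00000
At α=0.01: p < α → reject H₀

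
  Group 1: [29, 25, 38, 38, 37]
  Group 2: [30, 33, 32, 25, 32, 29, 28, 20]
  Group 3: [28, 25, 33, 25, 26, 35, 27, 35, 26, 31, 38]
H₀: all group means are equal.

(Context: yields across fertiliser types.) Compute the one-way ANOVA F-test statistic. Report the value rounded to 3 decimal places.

Group means [33.40, 28.62, 29.91], grand mean 30.208
SSB = Σnᵢ(x̄ᵢ−x̄)² = 71.974; SSW = ΣΣ(x−x̄ᵢ)² = 495.984
MSB = 71.974/2 = 35.9871; MSW = 495.984/21 = 23.6183
F = MSB/MSW = 1.5237
df = (2, 21)

test statistic = 1.524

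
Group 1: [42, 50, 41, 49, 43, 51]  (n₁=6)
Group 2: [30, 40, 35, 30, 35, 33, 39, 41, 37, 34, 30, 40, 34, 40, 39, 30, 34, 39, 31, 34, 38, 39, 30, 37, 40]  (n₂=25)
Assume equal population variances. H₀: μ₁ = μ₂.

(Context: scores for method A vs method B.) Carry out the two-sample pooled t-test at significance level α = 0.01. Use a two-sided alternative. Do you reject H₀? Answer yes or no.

reject H₀: yes

x̄₁=46.000, s₁=4.472, n₁=6
x̄₂=35.560, s₂=3.863, n₂=25
s_p² = [5·4.472² + 24·3.863²]/29 = 15.7986
SE = √(s_p²·(1/6+1/25)) = 1.8069
t = (46.000−35.560)/1.8069 = 5.7777
df = 29
p-value (two-sided) = 0.00000
At α=0.01: p < α → reject H₀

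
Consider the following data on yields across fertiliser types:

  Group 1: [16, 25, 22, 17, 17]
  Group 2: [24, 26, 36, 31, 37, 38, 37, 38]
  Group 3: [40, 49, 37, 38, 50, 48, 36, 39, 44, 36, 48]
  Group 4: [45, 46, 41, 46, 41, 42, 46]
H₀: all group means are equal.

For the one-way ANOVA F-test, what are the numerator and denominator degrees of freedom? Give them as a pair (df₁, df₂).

degrees of freedom = [3, 27]

k = 4 groups, N = 31 total
df = (k−1, N−k) = (4−1, 31−4) = (3, 27)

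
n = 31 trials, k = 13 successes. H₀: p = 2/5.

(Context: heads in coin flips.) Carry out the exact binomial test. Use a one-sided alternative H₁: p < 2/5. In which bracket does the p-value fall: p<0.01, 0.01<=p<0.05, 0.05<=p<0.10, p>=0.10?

Exact binomial: n=31, k=13, p₀=2/5=0.4000
P(X≤13) from Σ C(n,i)·p₀^i·(1−p₀)^(n−i)
p-value (one-sided, H₁ less) = 0.66009
→ bracket: p>=0.10

p-value bracket: p>=0.10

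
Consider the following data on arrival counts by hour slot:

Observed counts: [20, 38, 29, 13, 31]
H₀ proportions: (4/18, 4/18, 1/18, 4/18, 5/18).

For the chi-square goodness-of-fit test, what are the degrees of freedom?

df = k − 1 = 5 − 1 = 4

degrees of freedom = 4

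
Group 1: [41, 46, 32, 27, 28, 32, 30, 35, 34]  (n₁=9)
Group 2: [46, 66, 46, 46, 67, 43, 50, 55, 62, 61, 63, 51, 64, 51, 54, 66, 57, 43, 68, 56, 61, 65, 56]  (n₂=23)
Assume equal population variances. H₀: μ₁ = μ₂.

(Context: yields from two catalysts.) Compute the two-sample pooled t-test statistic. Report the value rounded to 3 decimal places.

test statistic = -7.442

x̄₁=33.889, s₁=6.153, n₁=9
x̄₂=56.391, s₂=8.178, n₂=23
s_p² = [8·6.153² + 22·8.178²]/30 = 59.1456
SE = √(s_p²·(1/9+1/23)) = 3.0238
t = (33.889−56.391)/3.0238 = -7.4418
df = 30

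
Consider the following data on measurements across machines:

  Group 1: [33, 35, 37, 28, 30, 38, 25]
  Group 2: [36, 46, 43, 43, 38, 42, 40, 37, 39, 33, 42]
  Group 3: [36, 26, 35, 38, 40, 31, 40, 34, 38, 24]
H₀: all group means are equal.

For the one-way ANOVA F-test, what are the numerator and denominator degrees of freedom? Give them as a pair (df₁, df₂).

degrees of freedom = [2, 25]

k = 3 groups, N = 28 total
df = (k−1, N−k) = (3−1, 28−3) = (2, 25)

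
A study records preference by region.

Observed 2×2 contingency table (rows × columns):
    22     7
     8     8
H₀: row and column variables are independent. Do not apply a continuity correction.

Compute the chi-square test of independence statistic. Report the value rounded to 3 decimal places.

Row totals [29, 16], col totals [30, 15], n=45
χ² = (22−19.33)²/19.33 + (7−9.67)²/9.67 + (8−10.67)²/10.67 + (8−5.33)²/5.33 = 3.1034
df = 1

test statistic = 3.103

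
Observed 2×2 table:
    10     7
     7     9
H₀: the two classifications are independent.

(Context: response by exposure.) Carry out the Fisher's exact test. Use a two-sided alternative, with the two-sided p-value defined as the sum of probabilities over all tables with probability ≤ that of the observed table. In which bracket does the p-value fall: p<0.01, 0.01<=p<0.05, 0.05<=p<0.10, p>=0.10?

p-value bracket: p>=0.10

Margins: r₁=17, r₂=16, c₁=17, c₂=16, n=33
p_obs = C(17,10)·C(16,7)/C(33,17); sum pmf over tables with pmf ≤ p_obs
p-value (two-sided) = 0.49351
→ bracket: p>=0.10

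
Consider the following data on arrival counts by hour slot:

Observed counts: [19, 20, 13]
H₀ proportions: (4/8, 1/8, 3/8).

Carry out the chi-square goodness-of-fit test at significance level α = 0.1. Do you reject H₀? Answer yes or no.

n = 52; E_i = n·p_i = [26.00, 6.50, 19.50]
χ² = (19−26.00)²/26.00 + (20−6.50)²/6.50 + (13−19.50)²/19.50 = 32.0897
df = 2
p-value (upper-tail) = 0.00000
At α=0.1: p < α → reject H₀

reject H₀: yes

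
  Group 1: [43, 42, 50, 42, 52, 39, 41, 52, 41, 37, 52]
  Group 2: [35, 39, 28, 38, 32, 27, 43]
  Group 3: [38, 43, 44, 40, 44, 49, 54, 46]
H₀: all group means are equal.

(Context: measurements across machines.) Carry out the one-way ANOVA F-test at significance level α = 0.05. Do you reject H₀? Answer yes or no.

reject H₀: yes

Group means [44.64, 34.57, 44.75], grand mean 41.962
SSB = Σnᵢ(x̄ᵢ−x̄)² = 523.202; SSW = ΣΣ(x−x̄ᵢ)² = 711.760
MSB = 523.202/2 = 261.6009; MSW = 711.760/23 = 30.9461
F = MSB/MSW = 8.4534
df = (2, 23)
p-value (upper-tail) = 0.00177
At α=0.05: p < α → reject H₀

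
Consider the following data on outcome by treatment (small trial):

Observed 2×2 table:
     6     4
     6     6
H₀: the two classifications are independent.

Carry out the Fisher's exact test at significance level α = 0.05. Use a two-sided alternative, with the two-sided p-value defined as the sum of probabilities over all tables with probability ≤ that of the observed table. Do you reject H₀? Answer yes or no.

Margins: r₁=10, r₂=12, c₁=12, c₂=10, n=22
p_obs = C(10,6)·C(12,6)/C(22,12); sum pmf over tables with pmf ≤ p_obs
p-value (two-sided) = 0.69136
At α=0.05: p ≥ α → fail to reject H₀

reject H₀: no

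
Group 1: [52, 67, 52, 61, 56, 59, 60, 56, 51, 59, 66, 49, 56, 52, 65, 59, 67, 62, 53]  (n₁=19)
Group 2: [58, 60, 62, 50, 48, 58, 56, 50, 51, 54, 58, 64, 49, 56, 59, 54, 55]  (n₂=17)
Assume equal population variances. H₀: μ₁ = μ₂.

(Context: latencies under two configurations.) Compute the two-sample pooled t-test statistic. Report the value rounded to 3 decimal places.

x̄₁=58.000, s₁=5.686, n₁=19
x̄₂=55.412, s₂=4.678, n₂=17
s_p² = [18·5.686² + 16·4.678²]/34 = 27.4152
SE = √(s_p²·(1/19+1/17)) = 1.7480
t = (58.000−55.412)/1.7480 = 1.4807
df = 34

test statistic = 1.481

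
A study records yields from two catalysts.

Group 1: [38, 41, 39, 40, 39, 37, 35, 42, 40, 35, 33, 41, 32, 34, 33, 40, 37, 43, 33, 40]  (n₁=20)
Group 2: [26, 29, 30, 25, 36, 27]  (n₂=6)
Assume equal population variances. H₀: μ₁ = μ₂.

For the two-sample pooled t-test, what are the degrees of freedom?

degrees of freedom = 24

df = n₁ + n₂ − 2 = 20 + 6 − 2 = 24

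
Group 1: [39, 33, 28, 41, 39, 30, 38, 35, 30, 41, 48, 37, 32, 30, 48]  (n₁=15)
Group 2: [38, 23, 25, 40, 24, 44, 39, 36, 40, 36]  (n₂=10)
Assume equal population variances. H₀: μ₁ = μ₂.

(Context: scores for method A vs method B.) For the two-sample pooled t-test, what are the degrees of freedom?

df = n₁ + n₂ − 2 = 15 + 10 − 2 = 23

degrees of freedom = 23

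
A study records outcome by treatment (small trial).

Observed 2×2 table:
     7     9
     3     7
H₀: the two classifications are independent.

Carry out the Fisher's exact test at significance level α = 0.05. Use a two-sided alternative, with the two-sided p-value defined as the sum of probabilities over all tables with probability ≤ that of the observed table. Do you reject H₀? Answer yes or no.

reject H₀: no

Margins: r₁=16, r₂=10, c₁=10, c₂=16, n=26
p_obs = C(16,7)·C(10,3)/C(26,10); sum pmf over tables with pmf ≤ p_obs
p-value (two-sided) = 0.68340
At α=0.05: p ≥ α → fail to reject H₀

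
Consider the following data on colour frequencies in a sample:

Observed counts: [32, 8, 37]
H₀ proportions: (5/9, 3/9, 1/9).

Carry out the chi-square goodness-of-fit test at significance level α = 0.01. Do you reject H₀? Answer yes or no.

n = 77; E_i = n·p_i = [42.78, 25.67, 8.56]
χ² = (32−42.78)²/42.78 + (8−25.67)²/25.67 + (37−8.56)²/8.56 = 109.4442
df = 2
p-value (upper-tail) = 0.00000
At α=0.01: p < α → reject H₀

reject H₀: yes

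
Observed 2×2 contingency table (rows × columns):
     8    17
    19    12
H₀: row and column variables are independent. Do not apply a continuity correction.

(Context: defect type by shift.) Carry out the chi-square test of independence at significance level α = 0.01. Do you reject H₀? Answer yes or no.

reject H₀: no

Row totals [25, 31], col totals [27, 29], n=56
χ² = (8−12.05)²/12.05 + (17−12.95)²/12.95 + (19−14.95)²/14.95 + (12−16.05)²/16.05 = 4.7553
df = 1
p-value (upper-tail) = 0.02921
At α=0.01: p ≥ α → fail to reject H₀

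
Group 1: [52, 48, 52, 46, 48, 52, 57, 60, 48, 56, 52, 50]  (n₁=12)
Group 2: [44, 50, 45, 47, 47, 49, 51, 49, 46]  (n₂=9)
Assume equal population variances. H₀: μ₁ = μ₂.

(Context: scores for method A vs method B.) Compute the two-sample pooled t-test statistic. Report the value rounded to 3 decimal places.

test statistic = 2.696

x̄₁=51.750, s₁=4.181, n₁=12
x̄₂=47.556, s₂=2.351, n₂=9
s_p² = [11·4.181² + 8·2.351²]/19 = 12.4459
SE = √(s_p²·(1/12+1/9)) = 1.5556
t = (51.750−47.556)/1.5556 = 2.6963
df = 19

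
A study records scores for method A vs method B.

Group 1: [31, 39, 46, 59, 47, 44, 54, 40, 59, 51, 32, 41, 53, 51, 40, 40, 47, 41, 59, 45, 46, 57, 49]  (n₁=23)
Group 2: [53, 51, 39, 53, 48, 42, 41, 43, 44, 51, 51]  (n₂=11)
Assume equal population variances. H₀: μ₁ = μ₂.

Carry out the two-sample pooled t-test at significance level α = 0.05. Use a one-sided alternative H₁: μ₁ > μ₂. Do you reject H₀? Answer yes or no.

x̄₁=46.565, s₁=8.056, n₁=23
x̄₂=46.909, s₂=5.205, n₂=11
s_p² = [22·8.056² + 10·5.205²]/32 = 53.0800
SE = √(s_p²·(1/23+1/11)) = 2.6708
t = (46.565−46.909)/2.6708 = -0.1288
df = 32
p-value (one-sided, H₁ greater) = 0.55082
At α=0.05: p ≥ α → fail to reject H₀

reject H₀: no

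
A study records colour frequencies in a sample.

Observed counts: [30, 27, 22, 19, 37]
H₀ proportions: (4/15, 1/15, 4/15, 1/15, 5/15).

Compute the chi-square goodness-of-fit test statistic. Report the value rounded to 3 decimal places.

test statistic = 54.978

n = 135; E_i = n·p_i = [36.00, 9.00, 36.00, 9.00, 45.00]
χ² = (30−36.00)²/36.00 + (27−9.00)²/9.00 + (22−36.00)²/36.00 + (19−9.00)²/9.00 + (37−45.00)²/45.00 = 54.9778
df = 4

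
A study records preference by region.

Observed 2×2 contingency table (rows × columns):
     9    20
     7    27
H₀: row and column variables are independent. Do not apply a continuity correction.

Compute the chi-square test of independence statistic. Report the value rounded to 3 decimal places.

test statistic = 0.901

Row totals [29, 34], col totals [16, 47], n=63
χ² = (9−7.37)²/7.37 + (20−21.63)²/21.63 + (7−8.63)²/8.63 + (27−25.37)²/25.37 = 0.9014
df = 1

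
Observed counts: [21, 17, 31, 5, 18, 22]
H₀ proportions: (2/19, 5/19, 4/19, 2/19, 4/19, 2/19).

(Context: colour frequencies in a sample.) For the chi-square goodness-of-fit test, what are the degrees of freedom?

degrees of freedom = 5

df = k − 1 = 6 − 1 = 5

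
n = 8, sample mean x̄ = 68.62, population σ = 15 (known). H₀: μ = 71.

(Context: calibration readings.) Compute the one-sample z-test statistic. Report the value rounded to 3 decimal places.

test statistic = -0.449

SE = σ/√n = 15/√8 = 5.3033
z = (x̄−μ₀)/SE = (68.62−71)/5.3033 = -0.4488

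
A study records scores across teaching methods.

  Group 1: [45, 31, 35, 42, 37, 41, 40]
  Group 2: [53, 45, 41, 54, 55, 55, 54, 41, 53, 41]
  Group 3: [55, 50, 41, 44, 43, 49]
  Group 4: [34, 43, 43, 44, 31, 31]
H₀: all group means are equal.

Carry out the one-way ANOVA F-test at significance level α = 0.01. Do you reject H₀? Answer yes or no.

Group means [38.71, 49.20, 47.00, 37.67], grand mean 43.828
SSB = Σnᵢ(x̄ᵢ−x̄)² = 759.776; SSW = ΣΣ(x−x̄ᵢ)² = 832.362
MSB = 759.776/3 = 253.2587; MSW = 832.362/25 = 33.2945
F = MSB/MSW = 7.6066
df = (3, 25)
p-value (upper-tail) = 0.00089
At α=0.01: p < α → reject H₀

reject H₀: yes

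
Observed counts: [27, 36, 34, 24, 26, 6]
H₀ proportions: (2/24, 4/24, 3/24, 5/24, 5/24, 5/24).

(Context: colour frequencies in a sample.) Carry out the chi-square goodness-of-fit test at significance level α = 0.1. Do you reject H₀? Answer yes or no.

n = 153; E_i = n·p_i = [12.75, 25.50, 19.12, 31.88, 31.88, 31.88]
χ² = (27−12.75)²/12.75 + (36−25.50)²/25.50 + (34−19.12)²/19.12 + (24−31.88)²/31.88 + (26−31.88)²/31.88 + (6−31.88)²/31.88 = 55.8523
df = 5
p-value (upper-tail) = 0.00000
At α=0.1: p < α → reject H₀

reject H₀: yes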